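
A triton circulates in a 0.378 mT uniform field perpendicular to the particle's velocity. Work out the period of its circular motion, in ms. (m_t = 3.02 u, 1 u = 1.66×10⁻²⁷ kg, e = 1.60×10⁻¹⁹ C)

T ≈ 0.521 ms

The cyclotron period is independent of speed: T = 2πm/(qB).
T = 2π(5.01×10^-27) / [(1×1.60×10^-19)(3.78×10^-4)] = 5.21×10^-4 s.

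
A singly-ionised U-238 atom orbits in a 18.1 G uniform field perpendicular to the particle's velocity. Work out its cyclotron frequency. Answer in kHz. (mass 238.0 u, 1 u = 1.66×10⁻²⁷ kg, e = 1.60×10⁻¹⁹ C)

f ≈ 0.117 kHz

f = qB/(2πm) = (1×1.60×10^-19)(1.81×10^-3) / [2π(3.95×10^-25)] = 117 Hz.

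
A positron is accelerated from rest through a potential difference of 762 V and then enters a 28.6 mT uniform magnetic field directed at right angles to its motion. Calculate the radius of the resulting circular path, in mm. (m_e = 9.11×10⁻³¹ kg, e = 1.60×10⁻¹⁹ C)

r ≈ 3.26 mm

The kinetic energy gained is K = qV = (1×1.60×10^-19)(762) = 1.22×10^-16 J.
v = √(2K/m) = 1.64×10^7 m/s.
r = mv/(qB) = (9.11×10^-31)(1.64×10^7) / [(1×1.60×10^-19)(0.0286)] = 3.26×10^-3 m.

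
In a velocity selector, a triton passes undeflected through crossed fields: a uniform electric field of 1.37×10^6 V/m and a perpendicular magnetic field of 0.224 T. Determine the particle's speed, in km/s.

For zero net force, qE = qvB, so v = E/B.
v = (1.37×10^6) / (0.224) = 6.12×10^6 m/s.

v ≈ 6120 km/s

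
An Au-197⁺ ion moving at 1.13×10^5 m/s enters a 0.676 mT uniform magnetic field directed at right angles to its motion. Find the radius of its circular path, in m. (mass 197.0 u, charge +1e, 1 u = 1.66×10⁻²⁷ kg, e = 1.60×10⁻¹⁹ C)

r ≈ 342 m

The magnetic force provides the centripetal force: qvB = mv²/r, so r = mv/(qB).
r = (3.27×10^-25 kg)(1.13×10^5 m/s) / [(1×1.60×10^-19 C)(6.76×10^-4 T)] = 342 m.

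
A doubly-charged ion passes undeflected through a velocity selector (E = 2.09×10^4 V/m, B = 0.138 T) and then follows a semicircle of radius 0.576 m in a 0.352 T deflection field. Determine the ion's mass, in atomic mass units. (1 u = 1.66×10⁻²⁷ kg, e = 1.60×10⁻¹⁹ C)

v = E/B₁ = 1.51×10^5 m/s.
From r = mv/(qB₂), m = qB₂r/v = (2×1.60×10^-19)(0.352)(0.576) / (1.51×10^5) = 4.28×10^-25 kg.
In atomic mass units: m = 4.28×10^-25 / 1.66×10^-27 = 258 u.

m ≈ 258 u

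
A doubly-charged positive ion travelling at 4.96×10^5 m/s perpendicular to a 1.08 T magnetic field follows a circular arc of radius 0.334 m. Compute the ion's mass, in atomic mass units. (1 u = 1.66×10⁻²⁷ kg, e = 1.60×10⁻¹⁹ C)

qvB = mv²/r ⇒ m = qBr/v.
m = (2×1.60×10^-19)(1.08)(0.334) / (4.96×10^5) = 2.33×10^-25 kg = 140 u.

m ≈ 140 u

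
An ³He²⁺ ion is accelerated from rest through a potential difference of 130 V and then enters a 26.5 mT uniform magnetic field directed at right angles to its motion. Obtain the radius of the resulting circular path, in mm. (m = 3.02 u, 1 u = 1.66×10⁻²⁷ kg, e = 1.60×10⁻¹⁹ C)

The kinetic energy gained is K = qV = (2×1.60×10^-19)(130) = 4.16×10^-17 J.
v = √(2K/m) = 1.29×10^5 m/s.
r = mv/(qB) = (5.01×10^-27)(1.29×10^5) / [(2×1.60×10^-19)(0.0265)] = 0.0762 m.

r ≈ 76.2 mm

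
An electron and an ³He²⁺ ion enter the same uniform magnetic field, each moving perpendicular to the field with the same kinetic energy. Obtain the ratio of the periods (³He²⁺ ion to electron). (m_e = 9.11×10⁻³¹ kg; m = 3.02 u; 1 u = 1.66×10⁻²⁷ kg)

T = 2πm/(qB) is independent of speed, so T₂/T₁ = (m₂/q₂)/(m₁/q₁).
T_{³He²⁺ ion}/T_{electron} = (5.01×10^-27/2e) / (9.11×10^-31/1e) = 2750.

ratio ≈ 2750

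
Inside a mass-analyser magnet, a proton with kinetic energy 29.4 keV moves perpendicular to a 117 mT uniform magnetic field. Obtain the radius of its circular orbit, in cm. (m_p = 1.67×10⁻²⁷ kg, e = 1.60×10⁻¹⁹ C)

Convert the energy: K = 29.4 keV = 4.70×10^-15 J.
v = √(2K/m) = √(2·4.70×10^-15/1.67×10^-27) = 2.37×10^6 m/s.
r = mv/(qB) = (1.67×10^-27)(2.37×10^6) / [(1×1.60×10^-19)(0.117)] = 0.212 m.

r ≈ 21.2 cm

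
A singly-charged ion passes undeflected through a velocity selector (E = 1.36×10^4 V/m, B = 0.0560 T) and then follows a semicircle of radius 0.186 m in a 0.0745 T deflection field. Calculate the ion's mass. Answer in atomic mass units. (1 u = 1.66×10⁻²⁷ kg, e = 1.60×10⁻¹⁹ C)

v = E/B₁ = 2.43×10^5 m/s.
From r = mv/(qB₂), m = qB₂r/v = (1×1.60×10^-19)(0.0745)(0.186) / (2.43×10^5) = 9.13×10^-27 kg.
In atomic mass units: m = 9.13×10^-27 / 1.66×10^-27 = 5.50 u.

m ≈ 5.50 u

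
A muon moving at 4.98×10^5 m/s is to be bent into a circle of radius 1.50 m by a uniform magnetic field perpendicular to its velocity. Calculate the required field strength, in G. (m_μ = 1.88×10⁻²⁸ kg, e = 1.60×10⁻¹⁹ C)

qvB = mv²/r gives B = mv/(qr).
B = (1.88×10^-28)(4.98×10^5) / [(1×1.60×10^-19)(1.50)] = 3.90×10^-4 T.

B ≈ 3.90 G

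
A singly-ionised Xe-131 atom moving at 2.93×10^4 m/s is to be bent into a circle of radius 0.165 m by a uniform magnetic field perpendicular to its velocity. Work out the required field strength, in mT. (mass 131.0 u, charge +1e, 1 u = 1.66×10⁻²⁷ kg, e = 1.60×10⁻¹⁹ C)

qvB = mv²/r gives B = mv/(qr).
B = (2.17×10^-25)(2.93×10^4) / [(1×1.60×10^-19)(0.165)] = 0.241 T.

B ≈ 241 mT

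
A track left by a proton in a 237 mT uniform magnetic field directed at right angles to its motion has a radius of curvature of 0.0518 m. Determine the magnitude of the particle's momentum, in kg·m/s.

p ≈ 1.96×10^-21 kg·m/s

Since qvB = mv²/r, the momentum p = mv = qBr.
p = (1×1.60×10^-19)(0.237)(0.0518) = 1.96×10^-21 kg·m/s.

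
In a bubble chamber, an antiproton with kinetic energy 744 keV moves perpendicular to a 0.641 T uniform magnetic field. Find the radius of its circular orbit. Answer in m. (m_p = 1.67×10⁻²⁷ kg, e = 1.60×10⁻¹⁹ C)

Convert the energy: K = 744 keV = 1.19×10^-13 J.
v = √(2K/m) = √(2·1.19×10^-13/1.67×10^-27) = 1.19×10^7 m/s.
r = mv/(qB) = (1.67×10^-27)(1.19×10^7) / [(1×1.60×10^-19)(0.641)] = 0.194 m.

r ≈ 0.194 m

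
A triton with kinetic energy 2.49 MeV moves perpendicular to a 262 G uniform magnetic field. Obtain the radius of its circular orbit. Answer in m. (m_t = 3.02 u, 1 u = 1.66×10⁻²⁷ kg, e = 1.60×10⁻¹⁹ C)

r ≈ 15.1 m

Convert the energy: K = 2.49 MeV = 3.98×10^-13 J.
v = √(2K/m) = √(2·3.98×10^-13/5.01×10^-27) = 1.26×10^7 m/s.
r = mv/(qB) = (5.01×10^-27)(1.26×10^7) / [(1×1.60×10^-19)(0.0262)] = 15.1 m.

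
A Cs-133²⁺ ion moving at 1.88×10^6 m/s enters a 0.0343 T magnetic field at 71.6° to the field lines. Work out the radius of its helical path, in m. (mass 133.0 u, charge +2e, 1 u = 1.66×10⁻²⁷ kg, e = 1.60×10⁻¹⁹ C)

Only the perpendicular component v⊥ = v sin71.6° = 1.78×10^6 m/s is bent by the field.
r = m v⊥ /(qB) = (2.21×10^-25)(1.78×10^6) / [(2×1.60×10^-19)(0.0343)] = 35.9 m.

r ≈ 35.9 m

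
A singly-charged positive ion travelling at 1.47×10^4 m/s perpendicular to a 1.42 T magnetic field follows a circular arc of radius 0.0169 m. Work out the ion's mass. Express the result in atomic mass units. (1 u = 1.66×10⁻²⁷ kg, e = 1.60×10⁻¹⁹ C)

m ≈ 157 u

qvB = mv²/r ⇒ m = qBr/v.
m = (1×1.60×10^-19)(1.42)(0.0169) / (1.47×10^4) = 2.61×10^-25 kg = 157 u.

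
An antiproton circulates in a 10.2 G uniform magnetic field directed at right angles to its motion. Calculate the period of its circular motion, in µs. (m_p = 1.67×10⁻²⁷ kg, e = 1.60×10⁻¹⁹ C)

The cyclotron period is independent of speed: T = 2πm/(qB).
T = 2π(1.67×10^-27) / [(1×1.60×10^-19)(1.02×10^-3)] = 6.43×10^-5 s.

T ≈ 64.3 µs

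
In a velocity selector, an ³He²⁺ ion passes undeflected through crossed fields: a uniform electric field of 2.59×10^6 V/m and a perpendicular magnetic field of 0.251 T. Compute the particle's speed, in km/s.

For zero net force, qE = qvB, so v = E/B.
v = (2.59×10^6) / (0.251) = 1.03×10^7 m/s.

v ≈ 10300 km/s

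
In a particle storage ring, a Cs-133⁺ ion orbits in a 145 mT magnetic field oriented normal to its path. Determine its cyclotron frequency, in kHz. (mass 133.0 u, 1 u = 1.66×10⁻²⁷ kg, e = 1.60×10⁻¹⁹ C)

f = qB/(2πm) = (1×1.60×10^-19)(0.145) / [2π(2.21×10^-25)] = 1.67×10^4 Hz.

f ≈ 16.7 kHz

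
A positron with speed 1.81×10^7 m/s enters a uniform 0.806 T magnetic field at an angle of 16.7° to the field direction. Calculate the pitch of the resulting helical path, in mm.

pitch ≈ 0.769 mm

The velocity component along B is v∥ = v cos16.7° = 1.73×10^7 m/s.
The cyclotron period T = 2πm/(qB) = 4.44×10^-11 s is set by m, q, B alone.
Pitch = v∥·T = (1.73×10^7)(4.44×10^-11) = 7.69×10^-4 m.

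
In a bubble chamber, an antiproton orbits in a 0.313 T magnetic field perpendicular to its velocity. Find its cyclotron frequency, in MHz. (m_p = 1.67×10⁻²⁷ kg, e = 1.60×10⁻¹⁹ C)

f = qB/(2πm) = (1×1.60×10^-19)(0.313) / [2π(1.67×10^-27)] = 4.77×10^6 Hz.

f ≈ 4.77 MHz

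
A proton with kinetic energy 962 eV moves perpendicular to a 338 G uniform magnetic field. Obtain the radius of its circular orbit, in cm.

Convert the energy: K = 962 eV = 1.54×10^-16 J.
v = √(2K/m) = √(2·1.54×10^-16/1.67×10^-27) = 4.29×10^5 m/s.
r = mv/(qB) = (1.67×10^-27)(4.29×10^5) / [(1×1.60×10^-19)(0.0338)] = 0.133 m.

r ≈ 13.3 cm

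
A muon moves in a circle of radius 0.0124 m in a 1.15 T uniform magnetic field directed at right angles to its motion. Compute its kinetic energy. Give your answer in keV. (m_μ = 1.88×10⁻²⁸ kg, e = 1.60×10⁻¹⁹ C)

K ≈ 86.5 keV

v = qBr/m = (1×1.60×10^-19)(1.15)(0.0124) / (1.88×10^-28) = 1.21×10^7 m/s.
K = ½mv² = 0.5·(1.88×10^-28)·(1.21×10^7)² = 1.38×10^-14 J = 86.5 keV.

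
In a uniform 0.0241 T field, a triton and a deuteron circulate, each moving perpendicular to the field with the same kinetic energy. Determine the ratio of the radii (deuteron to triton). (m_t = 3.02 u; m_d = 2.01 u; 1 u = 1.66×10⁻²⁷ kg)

ratio ≈ 0.816

r = √(2mK)/(qB) ⇒ at equal K, r ∝ √m/q.
r_{deuteron}/r_{triton} = 0.816.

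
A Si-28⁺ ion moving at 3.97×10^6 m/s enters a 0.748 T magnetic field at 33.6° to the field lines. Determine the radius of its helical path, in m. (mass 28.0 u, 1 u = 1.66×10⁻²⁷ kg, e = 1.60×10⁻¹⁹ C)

r ≈ 0.853 m

Only the perpendicular component v⊥ = v sin33.6° = 2.20×10^6 m/s is bent by the field.
r = m v⊥ /(qB) = (4.65×10^-26)(2.20×10^6) / [(1×1.60×10^-19)(0.748)] = 0.853 m.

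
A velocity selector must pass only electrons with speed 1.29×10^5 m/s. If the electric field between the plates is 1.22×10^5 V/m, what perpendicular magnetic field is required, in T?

qE = qvB ⇒ B = E/v = (1.22×10^5) / (1.29×10^5) = 0.946 T.

B ≈ 0.946 T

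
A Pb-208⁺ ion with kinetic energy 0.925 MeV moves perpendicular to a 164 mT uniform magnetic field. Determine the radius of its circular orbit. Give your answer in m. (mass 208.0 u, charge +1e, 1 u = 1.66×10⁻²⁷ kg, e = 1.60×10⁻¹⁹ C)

r ≈ 12.2 m

Convert the energy: K = 0.925 MeV = 1.48×10^-13 J.
v = √(2K/m) = √(2·1.48×10^-13/3.45×10^-25) = 9.26×10^5 m/s.
r = mv/(qB) = (3.45×10^-25)(9.26×10^5) / [(1×1.60×10^-19)(0.164)] = 12.2 m.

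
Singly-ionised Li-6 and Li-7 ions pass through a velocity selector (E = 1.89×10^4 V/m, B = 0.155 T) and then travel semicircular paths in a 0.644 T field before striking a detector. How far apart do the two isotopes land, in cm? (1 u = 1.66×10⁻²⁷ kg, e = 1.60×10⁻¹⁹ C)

Both emerge at v = E/B₁ = 1.22×10^5 m/s.
r = mv/(qB₂), so r₁ = 0.01179 m and r₂ = 0.01375 m, giving Δr = 1.96×10^-3 m.
After a semicircle each ion lands a diameter 2r from the entry slit, so the separation is 2Δr = 3.93×10^-3 m.

Δd ≈ 0.393 cm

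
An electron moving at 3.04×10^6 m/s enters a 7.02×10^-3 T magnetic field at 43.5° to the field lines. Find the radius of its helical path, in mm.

r ≈ 1.70 mm

Only the perpendicular component v⊥ = v sin43.5° = 2.09×10^6 m/s is bent by the field.
r = m v⊥ /(qB) = (9.11×10^-31)(2.09×10^6) / [(1×1.60×10^-19)(7.02×10^-3)] = 1.70×10^-3 m.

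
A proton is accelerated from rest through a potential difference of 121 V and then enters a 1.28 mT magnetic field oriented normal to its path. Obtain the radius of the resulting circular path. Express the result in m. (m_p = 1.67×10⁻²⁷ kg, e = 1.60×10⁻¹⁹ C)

The kinetic energy gained is K = qV = (1×1.60×10^-19)(121) = 1.94×10^-17 J.
v = √(2K/m) = 1.52×10^5 m/s.
r = mv/(qB) = (1.67×10^-27)(1.52×10^5) / [(1×1.60×10^-19)(1.28×10^-3)] = 1.24 m.

r ≈ 1.24 m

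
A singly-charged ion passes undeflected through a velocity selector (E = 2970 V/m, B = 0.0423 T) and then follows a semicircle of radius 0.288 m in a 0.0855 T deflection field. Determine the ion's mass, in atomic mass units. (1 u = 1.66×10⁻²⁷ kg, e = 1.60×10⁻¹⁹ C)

m ≈ 33.8 u

v = E/B₁ = 7.02×10^4 m/s.
From r = mv/(qB₂), m = qB₂r/v = (1×1.60×10^-19)(0.0855)(0.288) / (7.02×10^4) = 5.61×10^-26 kg.
In atomic mass units: m = 5.61×10^-26 / 1.66×10^-27 = 33.8 u.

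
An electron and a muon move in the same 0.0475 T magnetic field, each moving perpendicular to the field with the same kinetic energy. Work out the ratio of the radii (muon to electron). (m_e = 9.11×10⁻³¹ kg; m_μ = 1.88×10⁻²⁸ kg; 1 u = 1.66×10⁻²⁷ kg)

r = √(2mK)/(qB) ⇒ at equal K, r ∝ √m/q.
r_{muon}/r_{electron} = 14.4.

ratio ≈ 14.4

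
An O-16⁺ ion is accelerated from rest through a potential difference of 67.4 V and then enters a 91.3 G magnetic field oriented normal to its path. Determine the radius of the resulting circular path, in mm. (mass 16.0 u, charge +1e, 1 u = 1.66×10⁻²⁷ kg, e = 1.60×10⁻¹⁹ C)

The kinetic energy gained is K = qV = (1×1.60×10^-19)(67.4) = 1.08×10^-17 J.
v = √(2K/m) = 2.85×10^4 m/s.
r = mv/(qB) = (2.66×10^-26)(2.85×10^4) / [(1×1.60×10^-19)(9.13×10^-3)] = 0.518 m.

r ≈ 518 mm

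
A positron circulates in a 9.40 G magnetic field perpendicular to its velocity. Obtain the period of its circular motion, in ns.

The cyclotron period is independent of speed: T = 2πm/(qB).
T = 2π(9.11×10^-31) / [(1×1.60×10^-19)(9.40×10^-4)] = 3.81×10^-8 s.

T ≈ 38.1 ns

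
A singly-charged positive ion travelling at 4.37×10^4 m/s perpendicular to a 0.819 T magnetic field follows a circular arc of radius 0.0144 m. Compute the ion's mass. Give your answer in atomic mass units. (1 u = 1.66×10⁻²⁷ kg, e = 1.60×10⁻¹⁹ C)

qvB = mv²/r ⇒ m = qBr/v.
m = (1×1.60×10^-19)(0.819)(0.0144) / (4.37×10^4) = 4.32×10^-26 kg = 26.0 u.

m ≈ 26.0 u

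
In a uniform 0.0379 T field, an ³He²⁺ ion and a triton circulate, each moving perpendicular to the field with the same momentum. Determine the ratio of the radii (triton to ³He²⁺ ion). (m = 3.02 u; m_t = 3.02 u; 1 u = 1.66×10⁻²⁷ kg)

r = p/(qB) ⇒ at equal p, r ∝ 1/q.
r_{triton}/r_{³He²⁺ ion} = 2.00.

ratio ≈ 2.00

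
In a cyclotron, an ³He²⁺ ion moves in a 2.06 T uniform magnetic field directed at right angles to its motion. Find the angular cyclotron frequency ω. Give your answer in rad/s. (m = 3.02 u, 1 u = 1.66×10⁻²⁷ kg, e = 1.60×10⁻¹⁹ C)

ω ≈ 1.31×10^8 rad/s

ω = qB/m = (2×1.60×10^-19)(2.06) / (5.01×10^-27) = 1.31×10^8 rad/s.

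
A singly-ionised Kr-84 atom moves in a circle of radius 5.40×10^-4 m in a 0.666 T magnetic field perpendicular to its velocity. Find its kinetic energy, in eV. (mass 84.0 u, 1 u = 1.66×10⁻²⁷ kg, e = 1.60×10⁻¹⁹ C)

K ≈ 0.0742 eV

v = qBr/m = (1×1.60×10^-19)(0.666)(5.40×10^-4) / (1.39×10^-25) = 413 m/s.
K = ½mv² = 0.5·(1.39×10^-25)·(413)² = 1.19×10^-20 J = 0.0742 eV.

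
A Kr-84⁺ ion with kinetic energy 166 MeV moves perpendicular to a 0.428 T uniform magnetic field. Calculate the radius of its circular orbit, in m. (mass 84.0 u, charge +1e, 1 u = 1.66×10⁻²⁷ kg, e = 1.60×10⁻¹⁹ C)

Convert the energy: K = 166 MeV = 2.66×10^-11 J.
v = √(2K/m) = √(2·2.66×10^-11/1.39×10^-25) = 1.95×10^7 m/s.
r = mv/(qB) = (1.39×10^-25)(1.95×10^7) / [(1×1.60×10^-19)(0.428)] = 39.7 m.

r ≈ 39.7 m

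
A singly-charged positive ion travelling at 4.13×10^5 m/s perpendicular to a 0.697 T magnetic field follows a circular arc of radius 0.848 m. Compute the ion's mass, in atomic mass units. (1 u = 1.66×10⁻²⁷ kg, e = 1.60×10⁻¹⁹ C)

qvB = mv²/r ⇒ m = qBr/v.
m = (1×1.60×10^-19)(0.697)(0.848) / (4.13×10^5) = 2.29×10^-25 kg = 138 u.

m ≈ 138 u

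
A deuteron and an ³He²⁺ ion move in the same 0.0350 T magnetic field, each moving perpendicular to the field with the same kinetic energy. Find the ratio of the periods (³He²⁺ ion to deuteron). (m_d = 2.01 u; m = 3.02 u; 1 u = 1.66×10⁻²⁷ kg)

ratio ≈ 0.751

T = 2πm/(qB) is independent of speed, so T₂/T₁ = (m₂/q₂)/(m₁/q₁).
T_{³He²⁺ ion}/T_{deuteron} = (5.01×10^-27/2e) / (3.34×10^-27/1e) = 0.751.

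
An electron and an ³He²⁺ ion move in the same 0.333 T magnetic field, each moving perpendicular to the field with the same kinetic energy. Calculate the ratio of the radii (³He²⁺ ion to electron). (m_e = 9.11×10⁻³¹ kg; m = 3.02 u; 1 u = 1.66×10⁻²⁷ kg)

ratio ≈ 37.1

r = √(2mK)/(qB) ⇒ at equal K, r ∝ √m/q.
r_{³He²⁺ ion}/r_{electron} = 37.1.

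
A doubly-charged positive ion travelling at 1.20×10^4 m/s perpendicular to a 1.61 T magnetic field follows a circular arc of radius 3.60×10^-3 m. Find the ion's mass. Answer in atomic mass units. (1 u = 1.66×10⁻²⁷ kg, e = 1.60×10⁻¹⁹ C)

m ≈ 93.1 u

qvB = mv²/r ⇒ m = qBr/v.
m = (2×1.60×10^-19)(1.61)(3.60×10^-3) / (1.20×10^4) = 1.55×10^-25 kg = 93.1 u.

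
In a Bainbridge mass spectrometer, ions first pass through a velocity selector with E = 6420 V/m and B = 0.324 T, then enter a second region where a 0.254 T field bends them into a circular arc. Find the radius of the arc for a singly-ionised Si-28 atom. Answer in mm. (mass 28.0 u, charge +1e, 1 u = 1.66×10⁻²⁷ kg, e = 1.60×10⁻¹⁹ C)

The selector passes v = E/B = 6420/0.324 = 1.98×10^4 m/s.
In the deflection region, r = mv/(qB₂) = (4.65×10^-26)(1.98×10^4) / [(1×1.60×10^-19)(0.254)] = 0.0227 m.

r ≈ 22.7 mm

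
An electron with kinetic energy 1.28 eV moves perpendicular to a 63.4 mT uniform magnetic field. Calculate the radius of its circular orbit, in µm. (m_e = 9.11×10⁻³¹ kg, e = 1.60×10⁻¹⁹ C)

r ≈ 60.2 µm

Convert the energy: K = 1.28 eV = 2.05×10^-19 J.
v = √(2K/m) = √(2·2.05×10^-19/9.11×10^-31) = 6.71×10^5 m/s.
r = mv/(qB) = (9.11×10^-31)(6.71×10^5) / [(1×1.60×10^-19)(0.0634)] = 6.02×10^-5 m.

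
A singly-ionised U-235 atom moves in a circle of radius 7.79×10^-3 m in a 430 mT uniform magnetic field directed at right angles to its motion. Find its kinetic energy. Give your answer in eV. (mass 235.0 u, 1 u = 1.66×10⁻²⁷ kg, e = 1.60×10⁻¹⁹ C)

K ≈ 2.30 eV

v = qBr/m = (1×1.60×10^-19)(0.430)(7.79×10^-3) / (3.90×10^-25) = 1370 m/s.
K = ½mv² = 0.5·(3.90×10^-25)·(1370)² = 3.68×10^-19 J = 2.30 eV.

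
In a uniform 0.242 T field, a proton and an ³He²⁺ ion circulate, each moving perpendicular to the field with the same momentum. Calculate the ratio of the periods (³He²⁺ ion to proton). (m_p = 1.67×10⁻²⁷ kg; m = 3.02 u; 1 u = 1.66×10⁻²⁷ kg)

ratio ≈ 1.50

T = 2πm/(qB) is independent of speed, so T₂/T₁ = (m₂/q₂)/(m₁/q₁).
T_{³He²⁺ ion}/T_{proton} = (5.01×10^-27/2e) / (1.67×10^-27/1e) = 1.50.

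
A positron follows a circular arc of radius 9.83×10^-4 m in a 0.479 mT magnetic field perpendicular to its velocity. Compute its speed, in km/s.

From qvB = mv²/r, v = qBr/m.
v = (1×1.60×10^-19)(4.79×10^-4)(9.83×10^-4) / (9.11×10^-31) = 8.27×10^4 m/s.

v ≈ 82.7 km/s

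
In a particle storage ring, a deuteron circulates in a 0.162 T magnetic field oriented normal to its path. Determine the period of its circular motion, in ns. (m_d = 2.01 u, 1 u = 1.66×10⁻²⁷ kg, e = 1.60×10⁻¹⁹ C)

The cyclotron period is independent of speed: T = 2πm/(qB).
T = 2π(3.34×10^-27) / [(1×1.60×10^-19)(0.162)] = 8.09×10^-7 s.

T ≈ 809 ns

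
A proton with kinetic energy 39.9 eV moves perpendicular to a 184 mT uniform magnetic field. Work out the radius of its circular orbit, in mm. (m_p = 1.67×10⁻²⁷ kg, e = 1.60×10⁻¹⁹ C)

Convert the energy: K = 39.9 eV = 6.38×10^-18 J.
v = √(2K/m) = √(2·6.38×10^-18/1.67×10^-27) = 8.74×10^4 m/s.
r = mv/(qB) = (1.67×10^-27)(8.74×10^4) / [(1×1.60×10^-19)(0.184)] = 4.96×10^-3 m.

r ≈ 4.96 mm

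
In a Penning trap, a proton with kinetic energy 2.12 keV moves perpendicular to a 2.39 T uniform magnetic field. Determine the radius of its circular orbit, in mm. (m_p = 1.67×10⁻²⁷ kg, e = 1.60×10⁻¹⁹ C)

Convert the energy: K = 2.12 keV = 3.39×10^-16 J.
v = √(2K/m) = √(2·3.39×10^-16/1.67×10^-27) = 6.37×10^5 m/s.
r = mv/(qB) = (1.67×10^-27)(6.37×10^5) / [(1×1.60×10^-19)(2.39)] = 2.78×10^-3 m.

r ≈ 2.78 mm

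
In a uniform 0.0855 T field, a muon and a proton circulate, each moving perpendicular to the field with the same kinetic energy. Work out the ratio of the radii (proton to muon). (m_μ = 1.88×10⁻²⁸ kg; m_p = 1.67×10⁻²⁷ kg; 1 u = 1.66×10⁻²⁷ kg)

ratio ≈ 2.98

r = √(2mK)/(qB) ⇒ at equal K, r ∝ √m/q.
r_{proton}/r_{muon} = 2.98.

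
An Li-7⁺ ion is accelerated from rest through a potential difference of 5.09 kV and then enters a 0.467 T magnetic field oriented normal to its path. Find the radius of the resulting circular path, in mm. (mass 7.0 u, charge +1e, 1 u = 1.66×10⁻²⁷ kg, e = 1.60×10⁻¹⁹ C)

r ≈ 58.2 mm

The kinetic energy gained is K = qV = (1×1.60×10^-19)(5090) = 8.14×10^-16 J.
v = √(2K/m) = 3.74×10^5 m/s.
r = mv/(qB) = (1.16×10^-26)(3.74×10^5) / [(1×1.60×10^-19)(0.467)] = 0.0582 m.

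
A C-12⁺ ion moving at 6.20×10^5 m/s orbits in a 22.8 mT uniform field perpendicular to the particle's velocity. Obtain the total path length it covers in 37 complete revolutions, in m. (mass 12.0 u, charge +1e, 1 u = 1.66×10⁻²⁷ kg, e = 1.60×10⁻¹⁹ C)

L ≈ 787 m

r = mv/(qB) = 3.39 m, so one revolution covers 2πr = 21.3 m.
In 37 revolutions: L = 37·2πr = 787 m.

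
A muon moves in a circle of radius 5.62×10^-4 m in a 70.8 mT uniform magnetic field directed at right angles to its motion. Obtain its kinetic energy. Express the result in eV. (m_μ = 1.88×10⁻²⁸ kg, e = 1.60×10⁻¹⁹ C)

v = qBr/m = (1×1.60×10^-19)(0.0708)(5.62×10^-4) / (1.88×10^-28) = 3.39×10^4 m/s.
K = ½mv² = 0.5·(1.88×10^-28)·(3.39×10^4)² = 1.08×10^-19 J = 0.674 eV.

K ≈ 0.674 eV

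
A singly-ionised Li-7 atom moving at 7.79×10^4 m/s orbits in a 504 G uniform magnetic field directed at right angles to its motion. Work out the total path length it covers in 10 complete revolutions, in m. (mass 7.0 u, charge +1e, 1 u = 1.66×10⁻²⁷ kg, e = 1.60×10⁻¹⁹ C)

L ≈ 7.05 m

r = mv/(qB) = 0.112 m, so one revolution covers 2πr = 0.705 m.
In 10 revolutions: L = 10·2πr = 7.05 m.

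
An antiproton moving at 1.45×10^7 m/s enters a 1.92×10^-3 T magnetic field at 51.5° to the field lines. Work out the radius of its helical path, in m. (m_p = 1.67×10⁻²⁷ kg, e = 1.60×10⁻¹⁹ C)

Only the perpendicular component v⊥ = v sin51.5° = 1.13×10^7 m/s is bent by the field.
r = m v⊥ /(qB) = (1.67×10^-27)(1.13×10^7) / [(1×1.60×10^-19)(1.92×10^-3)] = 61.7 m.

r ≈ 61.7 m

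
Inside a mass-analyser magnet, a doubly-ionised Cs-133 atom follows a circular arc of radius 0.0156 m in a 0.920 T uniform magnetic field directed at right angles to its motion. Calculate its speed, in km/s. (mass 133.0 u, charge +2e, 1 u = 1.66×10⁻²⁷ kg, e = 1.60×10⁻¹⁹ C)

From qvB = mv²/r, v = qBr/m.
v = (2×1.60×10^-19)(0.920)(0.0156) / (2.21×10^-25) = 2.08×10^4 m/s.

v ≈ 20.8 km/s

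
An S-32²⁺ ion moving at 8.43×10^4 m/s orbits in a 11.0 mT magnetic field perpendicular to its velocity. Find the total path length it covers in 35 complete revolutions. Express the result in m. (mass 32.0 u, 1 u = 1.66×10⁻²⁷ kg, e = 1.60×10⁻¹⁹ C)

r = mv/(qB) = 1.27 m, so one revolution covers 2πr = 7.99 m.
In 35 revolutions: L = 35·2πr = 280 m.

L ≈ 280 m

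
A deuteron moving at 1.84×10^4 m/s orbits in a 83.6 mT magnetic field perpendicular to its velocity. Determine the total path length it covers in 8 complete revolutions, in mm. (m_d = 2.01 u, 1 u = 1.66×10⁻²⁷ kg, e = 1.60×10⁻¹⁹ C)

r = mv/(qB) = 4.59×10^-3 m, so one revolution covers 2πr = 0.0288 m.
In 8 revolutions: L = 8·2πr = 0.231 m.

L ≈ 231 mm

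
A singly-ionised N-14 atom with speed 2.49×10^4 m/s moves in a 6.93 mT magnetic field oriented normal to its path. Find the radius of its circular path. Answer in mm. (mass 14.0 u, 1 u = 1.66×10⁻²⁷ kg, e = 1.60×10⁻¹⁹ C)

r ≈ 522 mm

The magnetic force provides the centripetal force: qvB = mv²/r, so r = mv/(qB).
r = (2.32×10^-26 kg)(2.49×10^4 m/s) / [(1×1.60×10^-19 C)(6.93×10^-3 T)] = 0.522 m.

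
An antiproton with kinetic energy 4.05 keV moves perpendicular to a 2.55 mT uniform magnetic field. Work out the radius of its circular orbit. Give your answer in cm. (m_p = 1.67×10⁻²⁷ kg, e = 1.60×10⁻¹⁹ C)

r ≈ 361 cm

Convert the energy: K = 4.05 keV = 6.48×10^-16 J.
v = √(2K/m) = √(2·6.48×10^-16/1.67×10^-27) = 8.81×10^5 m/s.
r = mv/(qB) = (1.67×10^-27)(8.81×10^5) / [(1×1.60×10^-19)(2.55×10^-3)] = 3.61 m.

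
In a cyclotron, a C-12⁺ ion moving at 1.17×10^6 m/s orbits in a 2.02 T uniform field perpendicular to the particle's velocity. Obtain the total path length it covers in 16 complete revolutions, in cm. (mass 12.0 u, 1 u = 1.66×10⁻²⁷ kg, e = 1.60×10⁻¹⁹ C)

r = mv/(qB) = 0.0721 m, so one revolution covers 2πr = 0.453 m.
In 16 revolutions: L = 16·2πr = 7.25 m.

L ≈ 725 cm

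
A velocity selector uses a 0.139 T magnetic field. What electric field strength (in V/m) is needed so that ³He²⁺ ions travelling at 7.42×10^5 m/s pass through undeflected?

qE = qvB ⇒ E = vB = (7.42×10^5)(0.139) = 1.03×10^5 V/m.

E ≈ 1.03×10^5 V/m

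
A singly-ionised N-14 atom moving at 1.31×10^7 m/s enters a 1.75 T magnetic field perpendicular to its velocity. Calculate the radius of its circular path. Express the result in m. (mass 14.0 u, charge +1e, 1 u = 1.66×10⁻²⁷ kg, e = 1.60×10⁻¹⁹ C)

r ≈ 1.09 m

The magnetic force provides the centripetal force: qvB = mv²/r, so r = mv/(qB).
r = (2.32×10^-26 kg)(1.31×10^7 m/s) / [(1×1.60×10^-19 C)(1.75 T)] = 1.09 m.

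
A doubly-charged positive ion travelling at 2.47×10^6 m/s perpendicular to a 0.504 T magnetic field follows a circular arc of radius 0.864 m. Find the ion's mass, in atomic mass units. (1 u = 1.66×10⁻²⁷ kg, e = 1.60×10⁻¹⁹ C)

m ≈ 34.0 u

qvB = mv²/r ⇒ m = qBr/v.
m = (2×1.60×10^-19)(0.504)(0.864) / (2.47×10^6) = 5.64×10^-26 kg = 34.0 u.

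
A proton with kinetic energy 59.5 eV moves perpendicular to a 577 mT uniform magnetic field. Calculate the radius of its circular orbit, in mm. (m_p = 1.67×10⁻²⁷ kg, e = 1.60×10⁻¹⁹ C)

r ≈ 1.93 mm

Convert the energy: K = 59.5 eV = 9.52×10^-18 J.
v = √(2K/m) = √(2·9.52×10^-18/1.67×10^-27) = 1.07×10^5 m/s.
r = mv/(qB) = (1.67×10^-27)(1.07×10^5) / [(1×1.60×10^-19)(0.577)] = 1.93×10^-3 m.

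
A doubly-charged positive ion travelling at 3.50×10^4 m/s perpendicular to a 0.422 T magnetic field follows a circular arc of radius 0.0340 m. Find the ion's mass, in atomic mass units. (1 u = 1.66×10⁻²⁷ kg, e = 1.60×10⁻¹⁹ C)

m ≈ 79.0 u

qvB = mv²/r ⇒ m = qBr/v.
m = (2×1.60×10^-19)(0.422)(0.0340) / (3.50×10^4) = 1.31×10^-25 kg = 79.0 u.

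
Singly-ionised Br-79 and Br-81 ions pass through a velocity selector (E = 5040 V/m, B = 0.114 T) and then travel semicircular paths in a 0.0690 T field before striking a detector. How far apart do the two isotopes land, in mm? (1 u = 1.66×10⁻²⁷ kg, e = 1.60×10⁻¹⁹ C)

Both emerge at v = E/B₁ = 4.42×10^4 m/s.
r = mv/(qB₂), so r₁ = 0.5252 m and r₂ = 0.5385 m, giving Δr = 0.0133 m.
After a semicircle each ion lands a diameter 2r from the entry slit, so the separation is 2Δr = 0.0266 m.

Δd ≈ 26.6 mm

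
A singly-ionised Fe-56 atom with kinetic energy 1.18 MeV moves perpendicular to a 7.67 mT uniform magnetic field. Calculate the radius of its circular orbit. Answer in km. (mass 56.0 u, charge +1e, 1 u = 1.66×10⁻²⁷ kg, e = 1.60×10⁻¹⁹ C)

Convert the energy: K = 1.18 MeV = 1.89×10^-13 J.
v = √(2K/m) = √(2·1.89×10^-13/9.30×10^-26) = 2.02×10^6 m/s.
r = mv/(qB) = (9.30×10^-26)(2.02×10^6) / [(1×1.60×10^-19)(7.67×10^-3)] = 153 m.

r ≈ 0.153 km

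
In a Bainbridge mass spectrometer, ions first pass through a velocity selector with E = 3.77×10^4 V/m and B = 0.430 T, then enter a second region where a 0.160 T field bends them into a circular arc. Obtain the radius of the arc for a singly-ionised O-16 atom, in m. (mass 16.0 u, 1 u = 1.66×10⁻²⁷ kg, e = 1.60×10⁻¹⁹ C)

r ≈ 0.0910 m

The selector passes v = E/B = 3.77×10^4/0.430 = 8.77×10^4 m/s.
In the deflection region, r = mv/(qB₂) = (2.66×10^-26)(8.77×10^4) / [(1×1.60×10^-19)(0.160)] = 0.0910 m.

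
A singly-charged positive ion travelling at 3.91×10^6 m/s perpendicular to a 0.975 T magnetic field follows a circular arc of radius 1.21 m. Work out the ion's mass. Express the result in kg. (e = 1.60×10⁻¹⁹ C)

qvB = mv²/r ⇒ m = qBr/v.
m = (1×1.60×10^-19)(0.975)(1.21) / (3.91×10^6) = 4.83×10^-26 kg.

m ≈ 4.83×10^-26 kg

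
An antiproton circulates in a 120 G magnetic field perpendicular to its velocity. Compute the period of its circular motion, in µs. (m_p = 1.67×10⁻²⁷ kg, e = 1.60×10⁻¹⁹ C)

The cyclotron period is independent of speed: T = 2πm/(qB).
T = 2π(1.67×10^-27) / [(1×1.60×10^-19)(0.0120)] = 5.47×10^-6 s.

T ≈ 5.47 µs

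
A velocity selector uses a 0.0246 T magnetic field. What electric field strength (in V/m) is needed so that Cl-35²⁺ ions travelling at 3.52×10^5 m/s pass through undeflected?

E ≈ 8660 V/m

qE = qvB ⇒ E = vB = (3.52×10^5)(0.0246) = 8660 V/m.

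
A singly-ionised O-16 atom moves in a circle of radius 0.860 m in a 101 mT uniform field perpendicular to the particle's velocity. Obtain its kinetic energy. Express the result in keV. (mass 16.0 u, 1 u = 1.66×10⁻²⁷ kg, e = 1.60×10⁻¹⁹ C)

v = qBr/m = (1×1.60×10^-19)(0.101)(0.860) / (2.66×10^-26) = 5.23×10^5 m/s.
K = ½mv² = 0.5·(2.66×10^-26)·(5.23×10^5)² = 3.64×10^-15 J = 22.7 keV.

K ≈ 22.7 keV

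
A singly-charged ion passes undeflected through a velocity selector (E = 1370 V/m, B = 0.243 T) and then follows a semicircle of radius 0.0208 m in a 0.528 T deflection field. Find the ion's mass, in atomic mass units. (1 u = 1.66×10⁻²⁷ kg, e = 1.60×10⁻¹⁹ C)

m ≈ 188 u

v = E/B₁ = 5640 m/s.
From r = mv/(qB₂), m = qB₂r/v = (1×1.60×10^-19)(0.528)(0.0208) / (5640) = 3.12×10^-25 kg.
In atomic mass units: m = 3.12×10^-25 / 1.66×10^-27 = 188 u.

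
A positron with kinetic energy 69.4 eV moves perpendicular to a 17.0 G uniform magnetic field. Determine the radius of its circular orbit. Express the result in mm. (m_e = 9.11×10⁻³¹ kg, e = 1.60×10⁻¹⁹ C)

r ≈ 16.5 mm

Convert the energy: K = 69.4 eV = 1.11×10^-17 J.
v = √(2K/m) = √(2·1.11×10^-17/9.11×10^-31) = 4.94×10^6 m/s.
r = mv/(qB) = (9.11×10^-31)(4.94×10^6) / [(1×1.60×10^-19)(1.70×10^-3)] = 0.0165 m.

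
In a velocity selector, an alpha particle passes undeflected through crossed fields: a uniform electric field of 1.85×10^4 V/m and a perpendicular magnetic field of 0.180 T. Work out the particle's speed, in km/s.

v ≈ 103 km/s

For zero net force, qE = qvB, so v = E/B.
v = (1.85×10^4) / (0.180) = 1.03×10^5 m/s.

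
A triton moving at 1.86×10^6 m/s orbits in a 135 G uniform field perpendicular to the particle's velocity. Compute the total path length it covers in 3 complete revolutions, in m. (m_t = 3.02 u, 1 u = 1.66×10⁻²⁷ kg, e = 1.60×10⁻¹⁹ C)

r = mv/(qB) = 4.32 m, so one revolution covers 2πr = 27.1 m.
In 3 revolutions: L = 3·2πr = 81.4 m.

L ≈ 81.4 m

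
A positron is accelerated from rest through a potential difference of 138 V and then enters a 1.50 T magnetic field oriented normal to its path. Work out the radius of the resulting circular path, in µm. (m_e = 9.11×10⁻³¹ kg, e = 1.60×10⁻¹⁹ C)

r ≈ 26.4 µm

The kinetic energy gained is K = qV = (1×1.60×10^-19)(138) = 2.21×10^-17 J.
v = √(2K/m) = 6.96×10^6 m/s.
r = mv/(qB) = (9.11×10^-31)(6.96×10^6) / [(1×1.60×10^-19)(1.50)] = 2.64×10^-5 m.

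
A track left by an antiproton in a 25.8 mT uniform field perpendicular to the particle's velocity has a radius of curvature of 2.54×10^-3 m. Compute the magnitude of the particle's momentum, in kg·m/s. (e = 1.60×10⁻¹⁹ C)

p ≈ 1.05×10^-23 kg·m/s

Since qvB = mv²/r, the momentum p = mv = qBr.
p = (1×1.60×10^-19)(0.0258)(2.54×10^-3) = 1.05×10^-23 kg·m/s.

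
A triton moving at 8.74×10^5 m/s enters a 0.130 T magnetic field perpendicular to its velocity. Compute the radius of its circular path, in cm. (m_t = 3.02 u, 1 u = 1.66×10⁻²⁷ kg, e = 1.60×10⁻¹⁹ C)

r ≈ 21.1 cm

The magnetic force provides the centripetal force: qvB = mv²/r, so r = mv/(qB).
r = (5.01×10^-27 kg)(8.74×10^5 m/s) / [(1×1.60×10^-19 C)(0.130 T)] = 0.211 m.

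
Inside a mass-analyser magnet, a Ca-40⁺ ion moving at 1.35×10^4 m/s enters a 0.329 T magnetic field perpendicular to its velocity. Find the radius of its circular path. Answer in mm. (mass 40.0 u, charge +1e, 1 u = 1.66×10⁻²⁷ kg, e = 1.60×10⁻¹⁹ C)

r ≈ 17.0 mm

The magnetic force provides the centripetal force: qvB = mv²/r, so r = mv/(qB).
r = (6.64×10^-26 kg)(1.35×10^4 m/s) / [(1×1.60×10^-19 C)(0.329 T)] = 0.0170 m.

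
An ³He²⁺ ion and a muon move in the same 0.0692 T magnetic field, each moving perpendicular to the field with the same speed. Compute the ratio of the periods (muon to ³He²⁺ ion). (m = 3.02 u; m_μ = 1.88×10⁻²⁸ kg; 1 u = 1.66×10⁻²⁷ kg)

ratio ≈ 0.0750

T = 2πm/(qB) is independent of speed, so T₂/T₁ = (m₂/q₂)/(m₁/q₁).
T_{muon}/T_{³He²⁺ ion} = (1.88×10^-28/1e) / (5.01×10^-27/2e) = 0.0750.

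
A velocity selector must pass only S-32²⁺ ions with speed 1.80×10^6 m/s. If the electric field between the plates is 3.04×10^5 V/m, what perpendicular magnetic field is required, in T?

B ≈ 0.169 T

qE = qvB ⇒ B = E/v = (3.04×10^5) / (1.80×10^6) = 0.169 T.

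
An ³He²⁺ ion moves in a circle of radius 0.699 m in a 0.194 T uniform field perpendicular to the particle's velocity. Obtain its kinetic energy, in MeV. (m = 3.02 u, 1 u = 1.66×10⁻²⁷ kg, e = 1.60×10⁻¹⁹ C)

v = qBr/m = (2×1.60×10^-19)(0.194)(0.699) / (5.01×10^-27) = 8.66×10^6 m/s.
K = ½mv² = 0.5·(5.01×10^-27)·(8.66×10^6)² = 1.88×10^-13 J = 1.17 MeV.

K ≈ 1.17 MeV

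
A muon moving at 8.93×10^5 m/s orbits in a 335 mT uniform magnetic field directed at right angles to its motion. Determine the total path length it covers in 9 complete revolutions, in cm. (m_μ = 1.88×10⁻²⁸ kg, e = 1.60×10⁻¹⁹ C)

r = mv/(qB) = 3.13×10^-3 m, so one revolution covers 2πr = 0.0197 m.
In 9 revolutions: L = 9·2πr = 0.177 m.

L ≈ 17.7 cm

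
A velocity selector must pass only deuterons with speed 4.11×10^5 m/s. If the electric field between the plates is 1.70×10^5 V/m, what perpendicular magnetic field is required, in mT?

qE = qvB ⇒ B = E/v = (1.70×10^5) / (4.11×10^5) = 0.414 T.

B ≈ 414 mT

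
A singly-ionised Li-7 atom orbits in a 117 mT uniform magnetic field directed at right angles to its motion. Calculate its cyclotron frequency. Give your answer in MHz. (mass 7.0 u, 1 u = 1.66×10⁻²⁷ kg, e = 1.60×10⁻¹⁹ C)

f ≈ 0.256 MHz

f = qB/(2πm) = (1×1.60×10^-19)(0.117) / [2π(1.16×10^-26)] = 2.56×10^5 Hz.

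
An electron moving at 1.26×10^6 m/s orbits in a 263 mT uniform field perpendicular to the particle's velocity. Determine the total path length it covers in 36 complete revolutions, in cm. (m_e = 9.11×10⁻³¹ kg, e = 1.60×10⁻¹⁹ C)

r = mv/(qB) = 2.73×10^-5 m, so one revolution covers 2πr = 1.71×10^-4 m.
In 36 revolutions: L = 36·2πr = 6.17×10^-3 m.

L ≈ 0.617 cm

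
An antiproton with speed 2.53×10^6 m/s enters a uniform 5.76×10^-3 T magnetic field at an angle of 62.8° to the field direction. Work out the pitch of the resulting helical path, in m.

pitch ≈ 13.2 m

The velocity component along B is v∥ = v cos62.8° = 1.16×10^6 m/s.
The cyclotron period T = 2πm/(qB) = 1.14×10^-5 s is set by m, q, B alone.
Pitch = v∥·T = (1.16×10^6)(1.14×10^-5) = 13.2 m.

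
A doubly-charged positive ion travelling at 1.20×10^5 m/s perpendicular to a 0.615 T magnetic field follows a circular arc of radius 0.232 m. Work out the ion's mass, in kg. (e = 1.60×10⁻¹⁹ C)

m ≈ 3.80×10^-25 kg

qvB = mv²/r ⇒ m = qBr/v.
m = (2×1.60×10^-19)(0.615)(0.232) / (1.20×10^5) = 3.80×10^-25 kg.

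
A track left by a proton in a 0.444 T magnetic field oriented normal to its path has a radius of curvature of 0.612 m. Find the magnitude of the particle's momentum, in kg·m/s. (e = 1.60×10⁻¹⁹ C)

Since qvB = mv²/r, the momentum p = mv = qBr.
p = (1×1.60×10^-19)(0.444)(0.612) = 4.35×10^-20 kg·m/s.

p ≈ 4.35×10^-20 kg·m/s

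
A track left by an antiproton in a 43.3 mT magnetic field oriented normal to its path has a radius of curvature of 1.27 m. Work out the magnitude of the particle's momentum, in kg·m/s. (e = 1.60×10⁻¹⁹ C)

Since qvB = mv²/r, the momentum p = mv = qBr.
p = (1×1.60×10^-19)(0.0433)(1.27) = 8.80×10^-21 kg·m/s.

p ≈ 8.80×10^-21 kg·m/s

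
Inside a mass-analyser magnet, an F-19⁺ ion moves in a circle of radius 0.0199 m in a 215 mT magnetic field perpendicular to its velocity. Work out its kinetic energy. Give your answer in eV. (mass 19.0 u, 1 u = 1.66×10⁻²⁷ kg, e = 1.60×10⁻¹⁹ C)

K ≈ 46.4 eV

v = qBr/m = (1×1.60×10^-19)(0.215)(0.0199) / (3.15×10^-26) = 2.17×10^4 m/s.
K = ½mv² = 0.5·(3.15×10^-26)·(2.17×10^4)² = 7.43×10^-18 J = 46.4 eV.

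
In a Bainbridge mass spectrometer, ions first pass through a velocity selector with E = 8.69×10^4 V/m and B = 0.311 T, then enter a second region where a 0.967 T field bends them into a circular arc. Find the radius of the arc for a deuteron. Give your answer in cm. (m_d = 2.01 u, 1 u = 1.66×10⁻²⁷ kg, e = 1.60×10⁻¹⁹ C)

The selector passes v = E/B = 8.69×10^4/0.311 = 2.79×10^5 m/s.
In the deflection region, r = mv/(qB₂) = (3.34×10^-27)(2.79×10^5) / [(1×1.60×10^-19)(0.967)] = 6.03×10^-3 m.

r ≈ 0.603 cm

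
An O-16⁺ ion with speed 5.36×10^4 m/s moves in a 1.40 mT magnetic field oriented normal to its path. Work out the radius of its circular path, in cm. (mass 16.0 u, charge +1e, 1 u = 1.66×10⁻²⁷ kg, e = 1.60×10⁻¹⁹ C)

r ≈ 636 cm

The magnetic force provides the centripetal force: qvB = mv²/r, so r = mv/(qB).
r = (2.66×10^-26 kg)(5.36×10^4 m/s) / [(1×1.60×10^-19 C)(1.40×10^-3 T)] = 6.36 m.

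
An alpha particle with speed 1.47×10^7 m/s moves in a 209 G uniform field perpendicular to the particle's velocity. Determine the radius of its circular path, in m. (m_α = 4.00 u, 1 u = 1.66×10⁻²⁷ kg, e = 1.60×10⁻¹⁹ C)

The magnetic force provides the centripetal force: qvB = mv²/r, so r = mv/(qB).
r = (6.64×10^-27 kg)(1.47×10^7 m/s) / [(2×1.60×10^-19 C)(0.0209 T)] = 14.6 m.

r ≈ 14.6 m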